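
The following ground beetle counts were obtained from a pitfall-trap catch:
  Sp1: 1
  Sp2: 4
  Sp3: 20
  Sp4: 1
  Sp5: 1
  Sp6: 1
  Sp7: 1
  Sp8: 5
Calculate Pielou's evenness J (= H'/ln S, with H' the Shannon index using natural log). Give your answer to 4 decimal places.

Total N = 1+4+20+1+1+1+1+5 = 34, so the proportions are 0.029412, 0.117647, 0.588235, 0.029412, 0.029412, 0.029412, 0.029412, 0.147059 (working shown to 6 dp, full precision carried).
H' = −Σ pᵢ ln pᵢ = −((-0.103716) + (-0.251772) + (-0.312134) + (-0.103716) + (-0.103716) + (-0.103716) + (-0.103716) + (-0.281900)) = 1.364390.
With S = 8 species, ln S = 2.079442, so J = 1.364390/2.079442 = 0.656133, i.e. 0.6561 to 4 decimal places.

0.6561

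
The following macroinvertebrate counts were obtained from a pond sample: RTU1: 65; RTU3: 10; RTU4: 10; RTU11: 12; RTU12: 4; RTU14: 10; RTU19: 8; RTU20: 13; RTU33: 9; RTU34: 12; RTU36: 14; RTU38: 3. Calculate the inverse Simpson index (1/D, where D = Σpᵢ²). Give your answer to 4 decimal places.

Total N = 65+10+10+12+4+10+8+13+9+12+14+3 = 170, so the proportions are 0.38235294, 0.05882353, 0.05882353, 0.07058824, 0.02352941, 0.05882353, 0.04705882, 0.07647059, 0.05294118, 0.07058824, 0.08235294, 0.01764706 (working shown to 8 dp, full precision carried).
D = 0.38235294² + 0.05882353² + 0.05882353² + 0.07058824² + 0.02352941² + 0.05882353² + 0.04705882² + 0.07647059² + 0.05294118² + 0.07058824² + 0.08235294² + 0.01764706² = 0.14619377 + 0.00346021 + 0.00346021 + 0.00498270 + 0.00055363 + 0.00346021 + 0.00221453 + 0.00584775 + 0.00280277 + 0.00498270 + 0.00678201 + 0.00031142 = 0.18505190.
So 1/D = 5.403889, i.e. 5.4039 to 4 decimal places.

5.4039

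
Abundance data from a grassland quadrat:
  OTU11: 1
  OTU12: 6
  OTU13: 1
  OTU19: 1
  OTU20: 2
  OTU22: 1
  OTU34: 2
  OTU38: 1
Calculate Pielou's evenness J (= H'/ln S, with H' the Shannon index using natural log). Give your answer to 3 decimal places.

0.869

Total N = 1+6+1+1+2+1+2+1 = 15, so the proportions are 0.06667, 0.4, 0.06667, 0.06667, 0.13333, 0.06667, 0.13333, 0.06667 (working shown to 5 dp, full precision carried).
H' = −Σ pᵢ ln pᵢ = −((-0.18054) + (-0.36652) + (-0.18054) + (-0.18054) + (-0.26865) + (-0.18054) + (-0.26865) + (-0.18054)) = 1.80651.
With S = 8 species, ln S = 2.07944, so J = 1.80651/2.07944 = 0.86875, i.e. 0.869 to 3 decimal places.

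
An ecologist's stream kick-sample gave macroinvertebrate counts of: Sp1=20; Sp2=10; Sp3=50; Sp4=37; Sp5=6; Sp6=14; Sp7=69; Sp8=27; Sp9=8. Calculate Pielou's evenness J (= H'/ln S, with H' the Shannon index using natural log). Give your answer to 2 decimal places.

0.88

Total N = 20+10+50+37+6+14+69+27+8 = 241, so the proportions are 0.083, 0.0415, 0.2075, 0.1535, 0.0249, 0.0581, 0.2863, 0.112, 0.0332 (working shown to 4 dp, full precision carried).
H' = −Σ pᵢ ln pᵢ = −((-0.2066) + (-0.1320) + (-0.3263) + (-0.2877) + (-0.0919) + (-0.1653) + (-0.3581) + (-0.2452) + (-0.1130)) = 1.9262.
With S = 9 species, ln S = 2.1972, so J = 1.9262/2.1972 = 0.8767, i.e. 0.88 to 2 decimal places.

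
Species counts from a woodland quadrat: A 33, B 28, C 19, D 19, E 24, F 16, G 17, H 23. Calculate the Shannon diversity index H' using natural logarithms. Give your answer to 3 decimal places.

2.051

Total N = 33+28+19+19+24+16+17+23 = 179, so the proportions are 0.18436, 0.15642, 0.10615, 0.10615, 0.13408, 0.08939, 0.09497, 0.12849 (working shown to 5 dp, full precision carried).
Each pᵢ ln pᵢ term: 0.18436×(-1.69088)=-0.31173, 0.15642×(-1.85518)=-0.29020, 0.10615×(-2.24295)=-0.23808, 0.10615×(-2.24295)=-0.23808, 0.13408×(-2.00933)=-0.26941, 0.08939×(-2.41480)=-0.21585, 0.09497×(-2.35417)=-0.22358, 0.12849×(-2.05189)=-0.26365.
Sum = -2.05057, so H' = 2.051.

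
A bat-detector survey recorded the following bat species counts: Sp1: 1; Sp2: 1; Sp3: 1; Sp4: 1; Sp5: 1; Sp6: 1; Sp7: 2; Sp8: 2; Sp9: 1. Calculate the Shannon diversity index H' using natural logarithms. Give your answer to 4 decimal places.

2.1458

Total N = 1+1+1+1+1+1+2+2+1 = 11, so the proportions are 0.090909, 0.090909, 0.090909, 0.090909, 0.090909, 0.090909, 0.181818, 0.181818, 0.090909 (working shown to 6 dp, full precision carried).
Each pᵢ ln pᵢ term: 0.090909×(-2.397895)=-0.217990, 0.090909×(-2.397895)=-0.217990, 0.090909×(-2.397895)=-0.217990, 0.090909×(-2.397895)=-0.217990, 0.090909×(-2.397895)=-0.217990, 0.090909×(-2.397895)=-0.217990, 0.181818×(-1.704748)=-0.309954, 0.181818×(-1.704748)=-0.309954, 0.090909×(-2.397895)=-0.217990.
Sum = -2.145842, so H' = 2.1458.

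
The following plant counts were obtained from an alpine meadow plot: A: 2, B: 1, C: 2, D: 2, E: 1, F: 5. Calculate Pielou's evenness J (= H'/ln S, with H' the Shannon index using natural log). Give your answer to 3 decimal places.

Total N = 2+1+2+2+1+5 = 13, so the proportions are 0.1538462, 0.0769231, 0.1538462, 0.1538462, 0.0769231, 0.3846154 (working shown to 7 dp, full precision carried).
H' = −Σ pᵢ ln pᵢ = −((-0.2879696) + (-0.1973038) + (-0.2879696) + (-0.2879696) + (-0.1973038) + (-0.3675044)) = 1.6260207.
With S = 6 species, ln S = 1.7917595, so J = 1.6260207/1.7917595 = 0.9074994, i.e. 0.907 to 3 decimal places.

0.907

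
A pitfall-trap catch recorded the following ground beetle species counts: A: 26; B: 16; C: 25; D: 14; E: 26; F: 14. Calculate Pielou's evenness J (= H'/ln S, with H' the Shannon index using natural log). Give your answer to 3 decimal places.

0.979

Total N = 26+16+25+14+26+14 = 121, so the proportions are 0.21488, 0.13223, 0.20661, 0.1157, 0.21488, 0.1157 (working shown to 5 dp, full precision carried).
H' = −Σ pᵢ ln pᵢ = −((-0.33041) + (-0.26753) + (-0.32581) + (-0.24954) + (-0.33041) + (-0.24954)) = 1.75325.
With S = 6 species, ln S = 1.79176, so J = 1.75325/1.79176 = 0.97850, i.e. 0.979 to 3 decimal places.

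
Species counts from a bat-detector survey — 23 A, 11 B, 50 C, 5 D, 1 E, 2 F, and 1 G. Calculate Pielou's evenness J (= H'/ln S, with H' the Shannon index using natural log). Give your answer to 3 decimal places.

0.652

Total N = 23+11+50+5+1+2+1 = 93, so the proportions are 0.24731, 0.11828, 0.53763, 0.05376, 0.01075, 0.02151, 0.01075 (working shown to 5 dp, full precision carried).
H' = −Σ pᵢ ln pᵢ = −((-0.34552) + (-0.25249) + (-0.33364) + (-0.15716) + (-0.04874) + (-0.08257) + (-0.04874)) = 1.26886.
With S = 7 species, ln S = 1.94591, so J = 1.26886/1.94591 = 0.65206, i.e. 0.652 to 3 decimal places.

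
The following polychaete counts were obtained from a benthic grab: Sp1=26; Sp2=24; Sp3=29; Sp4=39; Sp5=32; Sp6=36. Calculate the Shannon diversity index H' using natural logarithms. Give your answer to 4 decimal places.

1.7772

Total N = 26+24+29+39+32+36 = 186, so the proportions are 0.139785, 0.129032, 0.155914, 0.209677, 0.172043, 0.193548 (working shown to 6 dp, full precision carried).
Each pᵢ ln pᵢ term: 0.139785×(-1.967650)=-0.275048, 0.129032×(-2.047693)=-0.264218, 0.155914×(-1.858451)=-0.289758, 0.209677×(-1.562185)=-0.327555, 0.172043×(-1.760011)=-0.302798, 0.193548×(-1.642228)=-0.317851.
Sum = -1.777228, so H' = 1.7772.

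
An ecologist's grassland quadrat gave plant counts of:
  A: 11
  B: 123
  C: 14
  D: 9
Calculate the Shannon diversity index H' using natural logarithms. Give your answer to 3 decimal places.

Total N = 11+123+14+9 = 157, so the proportions are 0.07006, 0.78344, 0.08917, 0.05732 (working shown to 5 dp, full precision carried).
Each pᵢ ln pᵢ term: 0.07006×(-2.65835)=-0.18625, 0.78344×(-0.24406)=-0.19121, 0.08917×(-2.41719)=-0.21555, 0.05732×(-2.85902)=-0.16389.
Sum = -0.75690, so H' = 0.757.

0.757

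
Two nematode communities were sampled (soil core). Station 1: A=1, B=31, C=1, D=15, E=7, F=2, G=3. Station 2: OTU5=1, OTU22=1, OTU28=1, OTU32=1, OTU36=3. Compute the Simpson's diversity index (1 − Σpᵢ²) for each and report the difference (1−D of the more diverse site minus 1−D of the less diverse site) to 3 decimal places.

Station 1: N=60, proportions 0.016667, 0.516667, 0.016667, 0.25, 0.116667, 0.033333, 0.05, giving 1−D = 0.652778 (working shown to 6 dp, full precision carried).
Station 2: N=7, proportions 0.142857, 0.142857, 0.142857, 0.142857, 0.428571, giving 1−D = 0.734694.
Difference = |0.652778 − 0.734694| = 0.081916, i.e. 0.082 to 3 decimal places.

0.082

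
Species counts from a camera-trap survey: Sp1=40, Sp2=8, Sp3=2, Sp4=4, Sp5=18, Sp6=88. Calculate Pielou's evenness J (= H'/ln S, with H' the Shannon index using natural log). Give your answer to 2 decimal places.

Total N = 40+8+2+4+18+88 = 160, so the proportions are 0.25, 0.05, 0.0125, 0.025, 0.1125, 0.55 (working shown to 4 dp, full precision carried).
H' = −Σ pᵢ ln pᵢ = −((-0.3466) + (-0.1498) + (-0.0548) + (-0.0922) + (-0.2458) + (-0.3288)) = 1.2180.
With S = 6 species, ln S = 1.7918, so J = 1.2180/1.7918 = 0.6798, i.e. 0.68 to 2 decimal places.

0.68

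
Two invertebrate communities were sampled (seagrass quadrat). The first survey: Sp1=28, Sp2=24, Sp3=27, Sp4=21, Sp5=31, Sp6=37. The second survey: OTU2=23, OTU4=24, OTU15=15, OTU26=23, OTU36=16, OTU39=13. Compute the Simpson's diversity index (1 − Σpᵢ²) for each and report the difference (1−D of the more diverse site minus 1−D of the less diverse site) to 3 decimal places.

0.004

The first survey: N=168, proportions 0.1666667, 0.1428571, 0.1607143, 0.125, 0.1845238, 0.2202381, giving 1−D = 0.8278061 (working shown to 7 dp, full precision carried).
The second survey: N=114, proportions 0.2017544, 0.2105263, 0.1315789, 0.2017544, 0.1403509, 0.1140351, giving 1−D = 0.8242536.
Difference = |0.8278061 − 0.8242536| = 0.0035525, i.e. 0.004 to 3 decimal places.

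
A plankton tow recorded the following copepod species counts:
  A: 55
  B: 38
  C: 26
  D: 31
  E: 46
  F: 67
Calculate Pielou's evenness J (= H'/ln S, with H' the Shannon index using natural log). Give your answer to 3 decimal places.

0.972

Total N = 55+38+26+31+46+67 = 263, so the proportions are 0.20913, 0.14449, 0.09886, 0.11787, 0.1749, 0.25475 (working shown to 5 dp, full precision carried).
H' = −Σ pᵢ ln pᵢ = −((-0.32724) + (-0.27952) + (-0.22877) + (-0.25203) + (-0.30495) + (-0.34836)) = 1.74087.
With S = 6 species, ln S = 1.79176, so J = 1.74087/1.79176 = 0.97160, i.e. 0.972 to 3 decimal places.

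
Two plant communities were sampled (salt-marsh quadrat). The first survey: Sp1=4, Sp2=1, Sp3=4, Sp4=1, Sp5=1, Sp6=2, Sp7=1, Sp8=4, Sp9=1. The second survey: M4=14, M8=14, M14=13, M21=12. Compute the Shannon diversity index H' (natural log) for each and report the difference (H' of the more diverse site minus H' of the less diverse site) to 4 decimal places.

0.6116

The first survey: N=19, proportions 0.210526, 0.052632, 0.210526, 0.052632, 0.052632, 0.105263, 0.052632, 0.210526, 0.052632, giving H' = 1.995922 (working shown to 6 dp, full precision carried).
The second survey: N=53, proportions 0.264151, 0.264151, 0.245283, 0.226415, giving H' = 1.384314.
Difference = |1.995922 − 1.384314| = 0.611608, i.e. 0.6116 to 4 decimal places.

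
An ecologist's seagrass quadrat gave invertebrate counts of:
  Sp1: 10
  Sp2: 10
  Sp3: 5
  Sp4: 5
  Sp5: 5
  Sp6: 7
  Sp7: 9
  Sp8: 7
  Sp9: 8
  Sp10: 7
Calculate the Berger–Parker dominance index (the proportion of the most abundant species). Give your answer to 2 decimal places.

Total N = 10+10+5+5+5+7+9+7+8+7 = 73, so the proportions are 0.137, 0.137, 0.0685, 0.0685, 0.0685, 0.0959, 0.1233, 0.0959, 0.1096, 0.0959 (working shown to 4 dp, full precision carried).
The largest proportion is 0.137, i.e. d = 0.14 to 2 decimal places.

0.14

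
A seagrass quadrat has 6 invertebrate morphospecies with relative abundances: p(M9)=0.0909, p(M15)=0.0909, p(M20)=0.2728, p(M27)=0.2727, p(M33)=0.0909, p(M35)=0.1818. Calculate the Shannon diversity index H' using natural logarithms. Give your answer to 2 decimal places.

1.67

Each pᵢ ln pᵢ term (working shown to 4 dp, full precision carried): 0.0909×(-2.3980)=-0.2180, 0.0909×(-2.3980)=-0.2180, 0.2728×(-1.2990)=-0.3544, 0.2727×(-1.2994)=-0.3543, 0.0909×(-2.3980)=-0.2180, 0.1818×(-1.7048)=-0.3099.
Sum = -1.6726, so H' = 1.67.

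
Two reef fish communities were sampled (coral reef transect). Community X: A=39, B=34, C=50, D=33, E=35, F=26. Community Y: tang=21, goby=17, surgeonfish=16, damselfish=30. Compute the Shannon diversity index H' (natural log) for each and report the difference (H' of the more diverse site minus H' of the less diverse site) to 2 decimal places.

Community X: N=217, proportions 0.17972, 0.15668, 0.23041, 0.15207, 0.16129, 0.11982, giving H' = 1.77202 (working shown to 5 dp, full precision carried).
Community Y: N=84, proportions 0.25, 0.20238, 0.19048, 0.35714, giving H' = 1.35347.
Difference = |1.77202 − 1.35347| = 0.41855, i.e. 0.42 to 2 decimal places.

0.42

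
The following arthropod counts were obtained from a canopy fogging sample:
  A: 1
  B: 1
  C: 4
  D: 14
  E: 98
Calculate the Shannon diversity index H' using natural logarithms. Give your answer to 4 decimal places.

0.6027

Total N = 1+1+4+14+98 = 118, so the proportions are 0.008475, 0.008475, 0.033898, 0.118644, 0.830508 (working shown to 6 dp, full precision carried).
Each pᵢ ln pᵢ term: 0.008475×(-4.770685)=-0.040430, 0.008475×(-4.770685)=-0.040430, 0.033898×(-3.384390)=-0.114725, 0.118644×(-2.131627)=-0.252905, 0.830508×(-0.185717)=-0.154240.
Sum = -0.602729, so H' = 0.6027.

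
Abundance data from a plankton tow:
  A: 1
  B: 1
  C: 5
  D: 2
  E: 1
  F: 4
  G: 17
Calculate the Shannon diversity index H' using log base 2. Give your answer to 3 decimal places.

Total N = 1+1+5+2+1+4+17 = 31, so the proportions are 0.03226, 0.03226, 0.16129, 0.06452, 0.03226, 0.12903, 0.54839 (working shown to 5 dp, full precision carried).
Each pᵢ log₂ pᵢ term: 0.03226×(-4.95420)=-0.15981, 0.03226×(-4.95420)=-0.15981, 0.16129×(-2.63227)=-0.42456, 0.06452×(-3.95420)=-0.25511, 0.03226×(-4.95420)=-0.15981, 0.12903×(-2.95420)=-0.38119, 0.54839×(-0.86673)=-0.47531.
Sum = -2.01560, so H' = 2.016.

2.016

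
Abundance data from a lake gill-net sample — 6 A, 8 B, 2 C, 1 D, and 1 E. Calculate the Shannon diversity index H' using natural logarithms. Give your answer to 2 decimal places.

1.29

Total N = 6+8+2+1+1 = 18, so the proportions are 0.3333, 0.4444, 0.1111, 0.0556, 0.0556 (working shown to 4 dp, full precision carried).
Each pᵢ ln pᵢ term: 0.3333×(-1.0986)=-0.3662, 0.4444×(-0.8109)=-0.3604, 0.1111×(-2.1972)=-0.2441, 0.0556×(-2.8904)=-0.1606, 0.0556×(-2.8904)=-0.1606.
Sum = -1.2919, so H' = 1.29.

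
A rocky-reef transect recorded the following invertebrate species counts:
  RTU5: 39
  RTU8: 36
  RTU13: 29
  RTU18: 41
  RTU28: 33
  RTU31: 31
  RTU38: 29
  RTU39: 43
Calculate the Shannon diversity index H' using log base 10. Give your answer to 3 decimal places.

0.899

Total N = 39+36+29+41+33+31+29+43 = 281, so the proportions are 0.13879, 0.12811, 0.1032, 0.14591, 0.11744, 0.11032, 0.1032, 0.15302 (working shown to 5 dp, full precision carried).
Each pᵢ log₁₀ pᵢ term: 0.13879×(-0.85764)=-0.11903, 0.12811×(-0.89240)=-0.11433, 0.1032×(-0.98631)=-0.10179, 0.14591×(-0.83592)=-0.12197, 0.11744×(-0.93019)=-0.10924, 0.11032×(-0.95734)=-0.10561, 0.1032×(-0.98631)=-0.10179, 0.15302×(-0.81524)=-0.12475.
Sum = -0.89851, so H' = 0.899.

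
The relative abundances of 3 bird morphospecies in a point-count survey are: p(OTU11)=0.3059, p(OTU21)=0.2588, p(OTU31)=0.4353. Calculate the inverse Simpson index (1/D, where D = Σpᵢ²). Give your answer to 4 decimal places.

D = 0.3059² + 0.2588² + 0.4353² = 0.0935748 + 0.0669774 + 0.1894861 = 0.3500383 (working shown to 7 dp, full precision carried).
So 1/D = 2.856830, i.e. 2.8568 to 4 decimal places.

2.8568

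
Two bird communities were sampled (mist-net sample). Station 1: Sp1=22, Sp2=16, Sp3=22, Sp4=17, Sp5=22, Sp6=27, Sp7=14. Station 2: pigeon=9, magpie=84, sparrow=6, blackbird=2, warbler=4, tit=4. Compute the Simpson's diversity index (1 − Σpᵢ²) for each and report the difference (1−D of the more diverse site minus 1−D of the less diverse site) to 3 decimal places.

0.458

Station 1: N=140, proportions 0.15714, 0.11429, 0.15714, 0.12143, 0.15714, 0.19286, 0.1, giving 1−D = 0.85092 (working shown to 5 dp, full precision carried).
Station 2: N=109, proportions 0.08257, 0.77064, 0.05505, 0.01835, 0.0367, 0.0367, giving 1−D = 0.39323.
Difference = |0.85092 − 0.39323| = 0.45769, i.e. 0.458 to 3 decimal places.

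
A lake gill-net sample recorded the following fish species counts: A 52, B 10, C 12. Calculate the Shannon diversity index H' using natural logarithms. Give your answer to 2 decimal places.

Total N = 52+10+12 = 74, so the proportions are 0.7027, 0.1351, 0.1622 (working shown to 4 dp, full precision carried).
Each pᵢ ln pᵢ term: 0.7027×(-0.3528)=-0.2479, 0.1351×(-2.0015)=-0.2705, 0.1622×(-1.8192)=-0.2950.
Sum = -0.8134, so H' = 0.81.

0.81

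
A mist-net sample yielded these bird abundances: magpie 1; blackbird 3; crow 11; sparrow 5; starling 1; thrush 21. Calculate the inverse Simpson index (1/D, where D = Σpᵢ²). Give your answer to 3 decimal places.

2.950

Total N = 1+3+11+5+1+21 = 42, so the proportions are 0.02381, 0.071429, 0.261905, 0.119048, 0.02381, 0.5 (working shown to 6 dp, full precision carried).
D = 0.02381² + 0.071429² + 0.261905² + 0.119048² + 0.02381² + 0.5² = 0.000567 + 0.005102 + 0.068594 + 0.014172 + 0.000567 + 0.250000 = 0.339002.
So 1/D = 2.94983, i.e. 2.950 to 3 decimal places.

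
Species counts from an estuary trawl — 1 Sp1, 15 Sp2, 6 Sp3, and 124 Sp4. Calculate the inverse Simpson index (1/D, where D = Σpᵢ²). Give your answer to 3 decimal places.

Total N = 1+15+6+124 = 146, so the proportions are 0.006849, 0.10274, 0.041096, 0.849315 (working shown to 6 dp, full precision carried).
D = 0.006849² + 0.10274² + 0.041096² + 0.849315² = 0.000047 + 0.010555 + 0.001689 + 0.721336 = 0.733627.
So 1/D = 1.36309, i.e. 1.363 to 3 decimal places.

1.363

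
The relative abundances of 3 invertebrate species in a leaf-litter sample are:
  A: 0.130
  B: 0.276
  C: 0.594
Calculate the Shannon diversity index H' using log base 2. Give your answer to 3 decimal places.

1.342

Each pᵢ log₂ pᵢ term (working shown to 5 dp, full precision carried): 0.13×(-2.94342)=-0.38264, 0.276×(-1.85726)=-0.51260, 0.594×(-0.75147)=-0.44637.
Sum = -1.34162, so H' = 1.342.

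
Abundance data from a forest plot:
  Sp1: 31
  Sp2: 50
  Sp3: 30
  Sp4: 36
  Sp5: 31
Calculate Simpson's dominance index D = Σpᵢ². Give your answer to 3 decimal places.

0.209

Total N = 31+50+30+36+31 = 178, so the proportions are 0.17416, 0.2809, 0.16854, 0.20225, 0.17416 (working shown to 5 dp, full precision carried).
D = 0.17416² + 0.2809² + 0.16854² + 0.20225² + 0.17416² = 0.03033 + 0.07890 + 0.02841 + 0.04090 + 0.03033 = 0.20888.
To 3 decimal places, D = 0.209.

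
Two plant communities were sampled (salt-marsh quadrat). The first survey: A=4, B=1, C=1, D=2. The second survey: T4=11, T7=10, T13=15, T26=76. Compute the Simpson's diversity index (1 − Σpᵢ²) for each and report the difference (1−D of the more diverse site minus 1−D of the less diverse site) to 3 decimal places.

0.152

The first survey: N=8, proportions 0.5, 0.125, 0.125, 0.25, giving 1−D = 0.65625 (working shown to 5 dp, full precision carried).
The second survey: N=112, proportions 0.09821, 0.08929, 0.13393, 0.67857, giving 1−D = 0.50399.
Difference = |0.65625 − 0.50399| = 0.15226, i.e. 0.152 to 3 decimal places.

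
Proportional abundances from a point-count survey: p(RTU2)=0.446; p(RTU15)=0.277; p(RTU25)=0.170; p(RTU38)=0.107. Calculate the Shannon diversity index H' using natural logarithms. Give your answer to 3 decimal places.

Each pᵢ ln pᵢ term (working shown to 5 dp, full precision carried): 0.446×(-0.80744)=-0.36012, 0.277×(-1.28374)=-0.35560, 0.17×(-1.77196)=-0.30123, 0.107×(-2.23493)=-0.23914.
Sum = -1.25608, so H' = 1.256.

1.256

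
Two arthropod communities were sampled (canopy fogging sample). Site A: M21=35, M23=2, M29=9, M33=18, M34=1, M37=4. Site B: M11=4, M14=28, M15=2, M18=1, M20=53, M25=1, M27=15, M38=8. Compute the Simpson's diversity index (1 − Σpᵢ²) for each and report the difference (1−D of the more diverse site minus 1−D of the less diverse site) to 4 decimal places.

Site A: N=69, proportions 0.5072464, 0.0289855, 0.1304348, 0.2608696, 0.0144928, 0.057971, giving 1−D = 0.6532241 (working shown to 7 dp, full precision carried).
Site B: N=112, proportions 0.0357143, 0.25, 0.0178571, 0.0089286, 0.4732143, 0.0089286, 0.1339286, 0.0714286, giving 1−D = 0.6887755.
Difference = |0.6532241 − 0.6887755| = 0.0355514, i.e. 0.0356 to 4 decimal places.

0.0356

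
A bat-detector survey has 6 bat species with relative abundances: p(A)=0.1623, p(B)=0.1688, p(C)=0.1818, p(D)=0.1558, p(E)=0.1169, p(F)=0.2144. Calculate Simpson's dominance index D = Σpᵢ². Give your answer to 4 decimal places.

D = 0.1623² + 0.1688² + 0.1818² + 0.1558² + 0.1169² + 0.2144² = 0.026341 + 0.028493 + 0.033051 + 0.024274 + 0.013666 + 0.045967 = 0.171793 (working shown to 6 dp, full precision carried).
To 4 decimal places, D = 0.1718.

0.1718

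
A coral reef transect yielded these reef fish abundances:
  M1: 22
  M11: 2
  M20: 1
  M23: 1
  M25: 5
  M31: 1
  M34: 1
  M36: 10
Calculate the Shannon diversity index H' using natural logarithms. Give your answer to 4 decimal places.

1.4249

Total N = 22+2+1+1+5+1+1+10 = 43, so the proportions are 0.511628, 0.046512, 0.023256, 0.023256, 0.116279, 0.023256, 0.023256, 0.232558 (working shown to 6 dp, full precision carried).
Each pᵢ ln pᵢ term: 0.511628×(-0.670158)=-0.342871, 0.046512×(-3.068053)=-0.142700, 0.023256×(-3.761200)=-0.087470, 0.023256×(-3.761200)=-0.087470, 0.116279×(-2.151762)=-0.250205, 0.023256×(-3.761200)=-0.087470, 0.023256×(-3.761200)=-0.087470, 0.232558×(-1.458615)=-0.339213.
Sum = -1.424868, so H' = 1.4249.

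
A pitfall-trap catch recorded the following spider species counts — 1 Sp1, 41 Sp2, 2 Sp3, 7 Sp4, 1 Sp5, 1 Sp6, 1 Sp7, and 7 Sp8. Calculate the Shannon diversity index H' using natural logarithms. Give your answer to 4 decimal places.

Total N = 1+41+2+7+1+1+1+7 = 61, so the proportions are 0.016393, 0.672131, 0.032787, 0.114754, 0.016393, 0.016393, 0.016393, 0.114754 (working shown to 6 dp, full precision carried).
Each pᵢ ln pᵢ term: 0.016393×(-4.110874)=-0.067391, 0.672131×(-0.397302)=-0.267039, 0.032787×(-3.417727)=-0.112057, 0.114754×(-2.164964)=-0.248438, 0.016393×(-4.110874)=-0.067391, 0.016393×(-4.110874)=-0.067391, 0.016393×(-4.110874)=-0.067391, 0.114754×(-2.164964)=-0.248438.
Sum = -1.145538, so H' = 1.1455.

1.1455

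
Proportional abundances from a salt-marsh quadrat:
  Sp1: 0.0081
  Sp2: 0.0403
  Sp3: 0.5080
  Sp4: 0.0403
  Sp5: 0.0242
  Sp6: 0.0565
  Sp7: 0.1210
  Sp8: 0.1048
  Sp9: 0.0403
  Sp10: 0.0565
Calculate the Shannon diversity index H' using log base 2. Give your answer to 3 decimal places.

2.421

Each pᵢ log₂ pᵢ term (working shown to 5 dp, full precision carried): 0.0081×(-6.94786)=-0.05628, 0.0403×(-4.63308)=-0.18671, 0.508×(-0.97710)=-0.49637, 0.0403×(-4.63308)=-0.18671, 0.0242×(-5.36885)=-0.12993, 0.0565×(-4.14561)=-0.23423, 0.121×(-3.04692)=-0.36868, 0.1048×(-3.25429)=-0.34105, 0.0403×(-4.63308)=-0.18671, 0.0565×(-4.14561)=-0.23423.
Sum = -2.42089, so H' = 2.421.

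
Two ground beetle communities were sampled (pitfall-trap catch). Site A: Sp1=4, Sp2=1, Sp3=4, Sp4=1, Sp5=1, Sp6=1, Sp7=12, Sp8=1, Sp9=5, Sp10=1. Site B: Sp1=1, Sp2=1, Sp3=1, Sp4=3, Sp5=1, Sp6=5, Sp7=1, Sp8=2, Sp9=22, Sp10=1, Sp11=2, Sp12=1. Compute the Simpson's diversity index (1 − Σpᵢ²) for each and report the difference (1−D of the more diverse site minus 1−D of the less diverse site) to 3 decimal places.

Site A: N=31, proportions 0.12903, 0.03226, 0.12903, 0.03226, 0.03226, 0.03226, 0.3871, 0.03226, 0.16129, 0.03226, giving 1−D = 0.78460 (working shown to 5 dp, full precision carried).
Site B: N=41, proportions 0.02439, 0.02439, 0.02439, 0.07317, 0.02439, 0.12195, 0.02439, 0.04878, 0.53659, 0.02439, 0.04878, 0.02439, giving 1−D = 0.68293.
Difference = |0.78460 − 0.68293| = 0.10167, i.e. 0.102 to 3 decimal places.

0.102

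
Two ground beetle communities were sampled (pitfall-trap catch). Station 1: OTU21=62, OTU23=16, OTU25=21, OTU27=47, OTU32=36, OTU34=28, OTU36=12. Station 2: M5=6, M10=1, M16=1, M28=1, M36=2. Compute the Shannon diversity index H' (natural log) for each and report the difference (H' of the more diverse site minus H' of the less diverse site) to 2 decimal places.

Station 1: N=222, proportions 0.2793, 0.0721, 0.0946, 0.2117, 0.1622, 0.1261, 0.0541, giving H' = 1.8114 (working shown to 4 dp, full precision carried).
Station 2: N=11, proportions 0.5455, 0.0909, 0.0909, 0.0909, 0.1818, giving H' = 1.2945.
Difference = |1.8114 − 1.2945| = 0.5169, i.e. 0.52 to 2 decimal places.

0.52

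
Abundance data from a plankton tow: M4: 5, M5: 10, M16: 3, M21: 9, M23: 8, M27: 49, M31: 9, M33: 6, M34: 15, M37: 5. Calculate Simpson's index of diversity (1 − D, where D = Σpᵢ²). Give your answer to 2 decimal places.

0.78

Total N = 5+10+3+9+8+49+9+6+15+5 = 119, so the proportions are 0.042, 0.084, 0.0252, 0.0756, 0.0672, 0.4118, 0.0756, 0.0504, 0.1261, 0.042 (working shown to 4 dp, full precision carried).
D = 0.042² + 0.084² + 0.0252² + 0.0756² + 0.0672² + 0.4118² + 0.0756² + 0.0504² + 0.1261² + 0.042² = 0.0018 + 0.0071 + 0.0006 + 0.0057 + 0.0045 + 0.1696 + 0.0057 + 0.0025 + 0.0159 + 0.0018 = 0.2152.
So 1 − D = 0.7848, i.e. 0.78 to 2 decimal places.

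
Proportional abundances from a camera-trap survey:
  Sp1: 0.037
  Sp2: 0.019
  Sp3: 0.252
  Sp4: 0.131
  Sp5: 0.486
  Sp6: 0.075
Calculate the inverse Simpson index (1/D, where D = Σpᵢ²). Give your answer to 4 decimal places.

D = 0.037² + 0.019² + 0.252² + 0.131² + 0.486² + 0.075² = 0.0013690 + 0.0003610 + 0.0635040 + 0.0171610 + 0.2361960 + 0.0056250 = 0.3242160 (working shown to 7 dp, full precision carried).
So 1/D = 3.084364, i.e. 3.0844 to 4 decimal places.

3.0844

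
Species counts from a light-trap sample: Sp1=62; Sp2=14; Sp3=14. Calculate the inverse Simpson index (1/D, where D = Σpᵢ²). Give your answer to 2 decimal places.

1.91

Total N = 62+14+14 = 90, so the proportions are 0.68889, 0.15556, 0.15556 (working shown to 5 dp, full precision carried).
D = 0.68889² + 0.15556² + 0.15556² = 0.47457 + 0.02420 + 0.02420 = 0.52296.
So 1/D = 1.9122, i.e. 1.91 to 2 decimal places.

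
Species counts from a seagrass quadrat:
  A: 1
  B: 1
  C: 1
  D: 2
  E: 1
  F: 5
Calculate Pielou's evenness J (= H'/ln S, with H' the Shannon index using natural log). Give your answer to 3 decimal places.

Total N = 1+1+1+2+1+5 = 11, so the proportions are 0.09091, 0.09091, 0.09091, 0.18182, 0.09091, 0.45455 (working shown to 5 dp, full precision carried).
H' = −Σ pᵢ ln pᵢ = −((-0.21799) + (-0.21799) + (-0.21799) + (-0.30995) + (-0.21799) + (-0.35839)) = 1.54031.
With S = 6 species, ln S = 1.79176, so J = 1.54031/1.79176 = 0.85966, i.e. 0.860 to 3 decimal places.

0.860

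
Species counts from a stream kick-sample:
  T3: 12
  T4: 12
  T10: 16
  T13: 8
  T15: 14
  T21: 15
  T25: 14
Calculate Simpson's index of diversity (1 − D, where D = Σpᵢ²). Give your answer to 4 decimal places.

0.8521

Total N = 12+12+16+8+14+15+14 = 91, so the proportions are 0.131868, 0.131868, 0.175824, 0.087912, 0.153846, 0.164835, 0.153846 (working shown to 6 dp, full precision carried).
D = 0.131868² + 0.131868² + 0.175824² + 0.087912² + 0.153846² + 0.164835² + 0.153846² = 0.017389 + 0.017389 + 0.030914 + 0.007729 + 0.023669 + 0.027171 + 0.023669 = 0.147929.
So 1 − D = 0.852071, i.e. 0.8521 to 4 decimal places.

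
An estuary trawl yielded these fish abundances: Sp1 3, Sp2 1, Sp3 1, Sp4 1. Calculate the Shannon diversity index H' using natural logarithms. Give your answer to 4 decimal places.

Total N = 3+1+1+1 = 6, so the proportions are 0.5, 0.166667, 0.166667, 0.166667 (working shown to 6 dp, full precision carried).
Each pᵢ ln pᵢ term: 0.5×(-0.693147)=-0.346574, 0.166667×(-1.791759)=-0.298627, 0.166667×(-1.791759)=-0.298627, 0.166667×(-1.791759)=-0.298627.
Sum = -1.242453, so H' = 1.2425.

1.2425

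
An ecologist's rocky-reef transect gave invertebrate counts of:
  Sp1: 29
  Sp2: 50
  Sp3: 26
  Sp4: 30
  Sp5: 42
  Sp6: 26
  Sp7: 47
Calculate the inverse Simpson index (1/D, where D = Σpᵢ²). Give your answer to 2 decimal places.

6.53

Total N = 29+50+26+30+42+26+47 = 250, so the proportions are 0.116, 0.2, 0.104, 0.12, 0.168, 0.104, 0.188 (working shown to 6 dp, full precision carried).
D = 0.116² + 0.2² + 0.104² + 0.12² + 0.168² + 0.104² + 0.188² = 0.013456 + 0.040000 + 0.010816 + 0.014400 + 0.028224 + 0.010816 + 0.035344 = 0.153056.
So 1/D = 6.5336, i.e. 6.53 to 2 decimal places.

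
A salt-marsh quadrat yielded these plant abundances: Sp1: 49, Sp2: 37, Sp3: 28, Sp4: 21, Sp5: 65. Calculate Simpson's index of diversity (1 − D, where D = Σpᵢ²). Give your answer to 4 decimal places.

Total N = 49+37+28+21+65 = 200, so the proportions are 0.245, 0.185, 0.14, 0.105, 0.325 (working shown to 6 dp, full precision carried).
D = 0.245² + 0.185² + 0.14² + 0.105² + 0.325² = 0.060025 + 0.034225 + 0.019600 + 0.011025 + 0.105625 = 0.230500.
So 1 − D = 0.769500, i.e. 0.7695 to 4 decimal places.

0.7695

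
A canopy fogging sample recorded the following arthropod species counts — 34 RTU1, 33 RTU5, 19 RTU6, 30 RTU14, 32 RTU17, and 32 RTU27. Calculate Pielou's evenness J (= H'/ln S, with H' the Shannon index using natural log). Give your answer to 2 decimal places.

Total N = 34+33+19+30+32+32 = 180, so the proportions are 0.1889, 0.1833, 0.1056, 0.1667, 0.1778, 0.1778 (working shown to 4 dp, full precision carried).
H' = −Σ pᵢ ln pᵢ = −((-0.3148) + (-0.3110) + (-0.2373) + (-0.2986) + (-0.3071) + (-0.3071)) = 1.7759.
With S = 6 species, ln S = 1.7918, so J = 1.7759/1.7918 = 0.9912, i.e. 0.99 to 2 decimal places.

0.99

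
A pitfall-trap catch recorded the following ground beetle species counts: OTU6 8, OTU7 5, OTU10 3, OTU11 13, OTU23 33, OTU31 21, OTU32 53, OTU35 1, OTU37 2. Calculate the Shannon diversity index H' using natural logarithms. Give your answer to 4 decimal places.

1.6794

Total N = 8+5+3+13+33+21+53+1+2 = 139, so the proportions are 0.057554, 0.035971, 0.021583, 0.093525, 0.23741, 0.151079, 0.381295, 0.007194, 0.014388 (working shown to 6 dp, full precision carried).
Each pᵢ ln pᵢ term: 0.057554×(-2.855032)=-0.164318, 0.035971×(-3.325036)=-0.119606, 0.021583×(-3.835862)=-0.082788, 0.093525×(-2.369525)=-0.221610, 0.23741×(-1.437966)=-0.341388, 0.151079×(-1.889951)=-0.285532, 0.381295×(-0.964182)=-0.367638, 0.007194×(-4.934474)=-0.035500, 0.014388×(-4.241327)=-0.061026.
Sum = -1.679406, so H' = 1.6794.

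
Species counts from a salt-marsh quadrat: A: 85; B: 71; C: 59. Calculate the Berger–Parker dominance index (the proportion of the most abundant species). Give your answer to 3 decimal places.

Total N = 85+71+59 = 215, so the proportions are 0.39535, 0.33023, 0.27442 (working shown to 5 dp, full precision carried).
The largest proportion is 0.39535, i.e. d = 0.395 to 3 decimal places.

0.395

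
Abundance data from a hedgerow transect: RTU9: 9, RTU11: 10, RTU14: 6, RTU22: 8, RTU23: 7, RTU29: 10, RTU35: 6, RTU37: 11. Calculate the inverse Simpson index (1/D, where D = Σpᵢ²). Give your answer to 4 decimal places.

Total N = 9+10+6+8+7+10+6+11 = 67, so the proportions are 0.13432836, 0.14925373, 0.08955224, 0.11940299, 0.10447761, 0.14925373, 0.08955224, 0.1641791 (working shown to 8 dp, full precision carried).
D = 0.13432836² + 0.14925373² + 0.08955224² + 0.11940299² + 0.10447761² + 0.14925373² + 0.08955224² + 0.1641791² = 0.01804411 + 0.02227668 + 0.00801960 + 0.01425707 + 0.01091557 + 0.02227668 + 0.00801960 + 0.02695478 = 0.13076409.
So 1/D = 7.647359, i.e. 7.6474 to 4 decimal places.

7.6474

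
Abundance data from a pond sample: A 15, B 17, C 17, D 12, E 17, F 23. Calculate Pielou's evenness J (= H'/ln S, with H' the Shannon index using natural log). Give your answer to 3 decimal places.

0.990

Total N = 15+17+17+12+17+23 = 101, so the proportions are 0.14851, 0.16832, 0.16832, 0.11881, 0.16832, 0.22772 (working shown to 5 dp, full precision carried).
H' = −Σ pᵢ ln pᵢ = −((-0.28323) + (-0.29992) + (-0.29992) + (-0.25309) + (-0.29992) + (-0.33694)) = 1.77304.
With S = 6 species, ln S = 1.79176, so J = 1.77304/1.79176 = 0.98955, i.e. 0.990 to 3 decimal places.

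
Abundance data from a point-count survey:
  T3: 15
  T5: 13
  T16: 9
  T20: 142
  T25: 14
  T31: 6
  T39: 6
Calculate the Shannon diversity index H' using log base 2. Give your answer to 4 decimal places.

Total N = 15+13+9+142+14+6+6 = 205, so the proportions are 0.073171, 0.063415, 0.043902, 0.692683, 0.068293, 0.029268, 0.029268 (working shown to 6 dp, full precision carried).
Each pᵢ log₂ pᵢ term: 0.073171×(-3.772590)=-0.276043, 0.063415×(-3.979040)=-0.252329, 0.043902×(-4.509555)=-0.197980, 0.692683×(-0.529733)=-0.366937, 0.068293×(-3.872125)=-0.264438, 0.029268×(-5.094518)=-0.149108, 0.029268×(-5.094518)=-0.149108.
Sum = -1.655943, so H' = 1.6559.

1.6559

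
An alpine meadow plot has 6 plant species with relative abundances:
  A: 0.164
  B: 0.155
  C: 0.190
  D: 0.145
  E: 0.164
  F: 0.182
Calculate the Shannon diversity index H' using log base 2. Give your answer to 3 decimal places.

2.579

Each pᵢ log₂ pᵢ term (working shown to 5 dp, full precision carried): 0.164×(-2.60823)=-0.42775, 0.155×(-2.68966)=-0.41690, 0.19×(-2.39593)=-0.45523, 0.145×(-2.78588)=-0.40395, 0.164×(-2.60823)=-0.42775, 0.182×(-2.45799)=-0.44735.
Sum = -2.57893, so H' = 2.579.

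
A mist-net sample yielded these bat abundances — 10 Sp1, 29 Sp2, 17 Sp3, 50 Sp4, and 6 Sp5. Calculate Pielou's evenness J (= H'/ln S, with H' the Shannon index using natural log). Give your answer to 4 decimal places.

0.8503

Total N = 10+29+17+50+6 = 112, so the proportions are 0.089286, 0.258929, 0.151786, 0.446429, 0.053571 (working shown to 6 dp, full precision carried).
H' = −Σ pᵢ ln pᵢ = −((-0.215707) + (-0.349865) + (-0.286159) + (-0.360034) + (-0.156790)) = 1.368555.
With S = 5 species, ln S = 1.609438, so J = 1.368555/1.609438 = 0.850331, i.e. 0.8503 to 4 decimal places.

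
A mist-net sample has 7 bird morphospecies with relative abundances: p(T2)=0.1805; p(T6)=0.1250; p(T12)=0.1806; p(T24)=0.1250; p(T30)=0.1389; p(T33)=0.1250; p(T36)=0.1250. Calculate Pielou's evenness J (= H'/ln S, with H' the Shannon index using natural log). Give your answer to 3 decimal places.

H' = −Σ pᵢ ln pᵢ = −((-0.30902) + (-0.25993) + (-0.30909) + (-0.25993) + (-0.27419) + (-0.25993) + (-0.25993)) = 1.93202 (working shown to 5 dp, full precision carried).
With S = 7 species, ln S = 1.94591, so J = 1.93202/1.94591 = 0.99286, i.e. 0.993 to 3 decimal places.

0.993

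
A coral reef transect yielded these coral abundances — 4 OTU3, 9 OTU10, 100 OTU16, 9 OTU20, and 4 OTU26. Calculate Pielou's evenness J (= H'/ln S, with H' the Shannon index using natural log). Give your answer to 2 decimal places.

Total N = 4+9+100+9+4 = 126, so the proportions are 0.0317, 0.0714, 0.7937, 0.0714, 0.0317 (working shown to 4 dp, full precision carried).
H' = −Σ pᵢ ln pᵢ = −((-0.1095) + (-0.1885) + (-0.1834) + (-0.1885) + (-0.1095)) = 0.7795.
With S = 5 species, ln S = 1.6094, so J = 0.7795/1.6094 = 0.4843, i.e. 0.48 to 2 decimal places.

0.48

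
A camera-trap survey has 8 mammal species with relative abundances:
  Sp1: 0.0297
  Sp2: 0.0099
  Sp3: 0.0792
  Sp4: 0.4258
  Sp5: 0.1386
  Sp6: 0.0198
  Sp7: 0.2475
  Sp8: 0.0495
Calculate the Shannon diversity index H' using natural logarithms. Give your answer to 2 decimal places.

Each pᵢ ln pᵢ term (working shown to 4 dp, full precision carried): 0.0297×(-3.5166)=-0.1044, 0.0099×(-4.6152)=-0.0457, 0.0792×(-2.5358)=-0.2008, 0.4258×(-0.8538)=-0.3635, 0.1386×(-1.9762)=-0.2739, 0.0198×(-3.9221)=-0.0777, 0.2475×(-1.3963)=-0.3456, 0.0495×(-3.0058)=-0.1488.
Sum = -1.5604, so H' = 1.56.

1.56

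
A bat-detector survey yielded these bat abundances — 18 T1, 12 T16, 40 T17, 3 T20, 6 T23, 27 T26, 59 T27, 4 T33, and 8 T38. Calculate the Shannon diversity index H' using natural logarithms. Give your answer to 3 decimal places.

1.813

Total N = 18+12+40+3+6+27+59+4+8 = 177, so the proportions are 0.101695, 0.067797, 0.225989, 0.016949, 0.033898, 0.152542, 0.333333, 0.022599, 0.045198 (working shown to 6 dp, full precision carried).
Each pᵢ ln pᵢ term: 0.101695×(-2.285778)=-0.232452, 0.067797×(-2.691243)=-0.182457, 0.225989×(-1.487270)=-0.336106, 0.016949×(-4.077537)=-0.069111, 0.033898×(-3.384390)=-0.114725, 0.152542×(-1.880313)=-0.286827, 0.333333×(-1.098612)=-0.366204, 0.022599×(-3.789855)=-0.085646, 0.045198×(-3.096708)=-0.139964.
Sum = -1.813493, so H' = 1.813.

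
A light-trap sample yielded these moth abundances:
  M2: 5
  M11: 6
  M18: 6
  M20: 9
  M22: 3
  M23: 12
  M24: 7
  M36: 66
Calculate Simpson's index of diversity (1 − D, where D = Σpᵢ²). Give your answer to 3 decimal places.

Total N = 5+6+6+9+3+12+7+66 = 114, so the proportions are 0.04386, 0.05263, 0.05263, 0.07895, 0.02632, 0.10526, 0.0614, 0.57895 (working shown to 5 dp, full precision carried).
D = 0.04386² + 0.05263² + 0.05263² + 0.07895² + 0.02632² + 0.10526² + 0.0614² + 0.57895² = 0.00192 + 0.00277 + 0.00277 + 0.00623 + 0.00069 + 0.01108 + 0.00377 + 0.33518 = 0.36442.
So 1 − D = 0.63558, i.e. 0.636 to 3 decimal places.

0.636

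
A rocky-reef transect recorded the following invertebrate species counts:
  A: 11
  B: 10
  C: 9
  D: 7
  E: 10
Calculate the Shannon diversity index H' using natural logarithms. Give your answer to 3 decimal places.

Total N = 11+10+9+7+10 = 47, so the proportions are 0.23404, 0.21277, 0.19149, 0.14894, 0.21277 (working shown to 5 dp, full precision carried).
Each pᵢ ln pᵢ term: 0.23404×(-1.45225)=-0.33989, 0.21277×(-1.54756)=-0.32927, 0.19149×(-1.65292)=-0.31652, 0.14894×(-1.90424)=-0.28361, 0.21277×(-1.54756)=-0.32927.
Sum = -1.59855, so H' = 1.599.

1.599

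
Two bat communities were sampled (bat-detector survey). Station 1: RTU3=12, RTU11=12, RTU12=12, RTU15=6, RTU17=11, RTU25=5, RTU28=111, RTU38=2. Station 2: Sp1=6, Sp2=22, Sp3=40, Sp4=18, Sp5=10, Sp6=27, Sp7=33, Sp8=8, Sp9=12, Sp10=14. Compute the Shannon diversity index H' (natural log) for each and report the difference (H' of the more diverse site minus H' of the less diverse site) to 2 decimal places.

Station 1: N=171, proportions 0.0702, 0.0702, 0.0702, 0.0351, 0.0643, 0.0292, 0.6491, 0.0117, giving H' = 1.2892 (working shown to 4 dp, full precision carried).
Station 2: N=190, proportions 0.0316, 0.1158, 0.2105, 0.0947, 0.0526, 0.1421, 0.1737, 0.0421, 0.0632, 0.0737, giving H' = 2.1463.
Difference = |1.2892 − 2.1463| = 0.8571, i.e. 0.86 to 2 decimal places.

0.86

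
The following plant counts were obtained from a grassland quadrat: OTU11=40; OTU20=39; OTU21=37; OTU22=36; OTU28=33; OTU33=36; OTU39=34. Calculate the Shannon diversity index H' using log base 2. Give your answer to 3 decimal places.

2.804

Total N = 40+39+37+36+33+36+34 = 255, so the proportions are 0.15686, 0.15294, 0.1451, 0.14118, 0.12941, 0.14118, 0.13333 (working shown to 5 dp, full precision carried).
Each pᵢ log₂ pᵢ term: 0.15686×(-2.67243)=-0.41920, 0.15294×(-2.70895)=-0.41431, 0.1451×(-2.78490)=-0.40408, 0.14118×(-2.82443)=-0.39874, 0.12941×(-2.94996)=-0.38176, 0.14118×(-2.82443)=-0.39874, 0.13333×(-2.90689)=-0.38759.
Sum = -2.80443, so H' = 2.804.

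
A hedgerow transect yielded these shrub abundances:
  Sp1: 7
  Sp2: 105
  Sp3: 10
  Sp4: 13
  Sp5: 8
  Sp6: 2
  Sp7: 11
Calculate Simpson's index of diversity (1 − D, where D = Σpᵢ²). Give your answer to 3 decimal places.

Total N = 7+105+10+13+8+2+11 = 156, so the proportions are 0.04487, 0.67308, 0.0641, 0.08333, 0.05128, 0.01282, 0.07051 (working shown to 5 dp, full precision carried).
D = 0.04487² + 0.67308² + 0.0641² + 0.08333² + 0.05128² + 0.01282² + 0.07051² = 0.00201 + 0.45303 + 0.00411 + 0.00694 + 0.00263 + 0.00016 + 0.00497 = 0.47387.
So 1 − D = 0.52613, i.e. 0.526 to 3 decimal places.

0.526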